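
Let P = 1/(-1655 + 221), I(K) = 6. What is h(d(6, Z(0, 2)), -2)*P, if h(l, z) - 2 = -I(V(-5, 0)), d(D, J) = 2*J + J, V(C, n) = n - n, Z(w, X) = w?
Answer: 2/717 ≈ 0.0027894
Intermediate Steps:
V(C, n) = 0
d(D, J) = 3*J
P = -1/1434 (P = 1/(-1434) = -1/1434 ≈ -0.00069735)
h(l, z) = -4 (h(l, z) = 2 - 1*6 = 2 - 6 = -4)
h(d(6, Z(0, 2)), -2)*P = -4*(-1/1434) = 2/717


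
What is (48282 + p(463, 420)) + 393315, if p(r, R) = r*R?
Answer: 636057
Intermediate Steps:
p(r, R) = R*r
(48282 + p(463, 420)) + 393315 = (48282 + 420*463) + 393315 = (48282 + 194460) + 393315 = 242742 + 393315 = 636057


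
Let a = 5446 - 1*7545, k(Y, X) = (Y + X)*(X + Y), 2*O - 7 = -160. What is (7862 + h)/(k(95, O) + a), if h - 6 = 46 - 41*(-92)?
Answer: -46744/7027 ≈ -6.6521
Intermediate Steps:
O = -153/2 (O = 7/2 + (½)*(-160) = 7/2 - 80 = -153/2 ≈ -76.500)
k(Y, X) = (X + Y)² (k(Y, X) = (X + Y)*(X + Y) = (X + Y)²)
a = -2099 (a = 5446 - 7545 = -2099)
h = 3824 (h = 6 + (46 - 41*(-92)) = 6 + (46 + 3772) = 6 + 3818 = 3824)
(7862 + h)/(k(95, O) + a) = (7862 + 3824)/((-153/2 + 95)² - 2099) = 11686/((37/2)² - 2099) = 11686/(1369/4 - 2099) = 11686/(-7027/4) = 11686*(-4/7027) = -46744/7027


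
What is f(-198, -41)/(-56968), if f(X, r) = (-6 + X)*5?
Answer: 255/14242 ≈ 0.017905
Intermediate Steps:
f(X, r) = -30 + 5*X
f(-198, -41)/(-56968) = (-30 + 5*(-198))/(-56968) = (-30 - 990)*(-1/56968) = -1020*(-1/56968) = 255/14242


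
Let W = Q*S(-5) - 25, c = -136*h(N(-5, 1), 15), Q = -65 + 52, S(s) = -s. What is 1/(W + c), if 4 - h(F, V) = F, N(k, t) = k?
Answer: -1/1314 ≈ -0.00076103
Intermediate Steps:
h(F, V) = 4 - F
Q = -13
c = -1224 (c = -136*(4 - 1*(-5)) = -136*(4 + 5) = -136*9 = -1224)
W = -90 (W = -(-13)*(-5) - 25 = -13*5 - 25 = -65 - 25 = -90)
1/(W + c) = 1/(-90 - 1224) = 1/(-1314) = -1/1314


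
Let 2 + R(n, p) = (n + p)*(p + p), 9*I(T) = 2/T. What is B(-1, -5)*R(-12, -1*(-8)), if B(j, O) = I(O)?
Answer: 44/15 ≈ 2.9333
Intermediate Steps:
I(T) = 2/(9*T) (I(T) = (2/T)/9 = 2/(9*T))
B(j, O) = 2/(9*O)
R(n, p) = -2 + 2*p*(n + p) (R(n, p) = -2 + (n + p)*(p + p) = -2 + (n + p)*(2*p) = -2 + 2*p*(n + p))
B(-1, -5)*R(-12, -1*(-8)) = ((2/9)/(-5))*(-2 + 2*(-1*(-8))² + 2*(-12)*(-1*(-8))) = ((2/9)*(-⅕))*(-2 + 2*8² + 2*(-12)*8) = -2*(-2 + 2*64 - 192)/45 = -2*(-2 + 128 - 192)/45 = -2/45*(-66) = 44/15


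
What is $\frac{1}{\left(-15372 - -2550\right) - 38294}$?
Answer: $- \frac{1}{51116} \approx -1.9563 \cdot 10^{-5}$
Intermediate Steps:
$\frac{1}{\left(-15372 - -2550\right) - 38294} = \frac{1}{\left(-15372 + 2550\right) - 38294} = \frac{1}{-12822 - 38294} = \frac{1}{-51116} = - \frac{1}{51116}$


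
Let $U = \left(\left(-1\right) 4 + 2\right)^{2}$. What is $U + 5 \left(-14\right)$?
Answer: $-66$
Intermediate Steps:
$U = 4$ ($U = \left(-4 + 2\right)^{2} = \left(-2\right)^{2} = 4$)
$U + 5 \left(-14\right) = 4 + 5 \left(-14\right) = 4 - 70 = -66$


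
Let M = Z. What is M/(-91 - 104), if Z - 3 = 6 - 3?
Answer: -2/65 ≈ -0.030769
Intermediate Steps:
Z = 6 (Z = 3 + (6 - 3) = 3 + 3 = 6)
M = 6
M/(-91 - 104) = 6/(-91 - 104) = 6/(-195) = 6*(-1/195) = -2/65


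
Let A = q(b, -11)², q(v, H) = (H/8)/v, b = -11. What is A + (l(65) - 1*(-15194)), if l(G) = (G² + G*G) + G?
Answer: 1517377/64 ≈ 23709.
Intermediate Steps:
l(G) = G + 2*G² (l(G) = (G² + G²) + G = 2*G² + G = G + 2*G²)
q(v, H) = H/(8*v) (q(v, H) = (H*(⅛))/v = (H/8)/v = H/(8*v))
A = 1/64 (A = ((⅛)*(-11)/(-11))² = ((⅛)*(-11)*(-1/11))² = (⅛)² = 1/64 ≈ 0.015625)
A + (l(65) - 1*(-15194)) = 1/64 + (65*(1 + 2*65) - 1*(-15194)) = 1/64 + (65*(1 + 130) + 15194) = 1/64 + (65*131 + 15194) = 1/64 + (8515 + 15194) = 1/64 + 23709 = 1517377/64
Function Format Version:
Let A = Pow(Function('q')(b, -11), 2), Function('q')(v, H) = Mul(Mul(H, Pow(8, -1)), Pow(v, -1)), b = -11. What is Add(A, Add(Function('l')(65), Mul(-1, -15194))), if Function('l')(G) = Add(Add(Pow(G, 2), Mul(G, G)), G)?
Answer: Rational(1517377, 64) ≈ 23709.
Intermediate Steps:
Function('l')(G) = Add(G, Mul(2, Pow(G, 2))) (Function('l')(G) = Add(Add(Pow(G, 2), Pow(G, 2)), G) = Add(Mul(2, Pow(G, 2)), G) = Add(G, Mul(2, Pow(G, 2))))
Function('q')(v, H) = Mul(Rational(1, 8), H, Pow(v, -1)) (Function('q')(v, H) = Mul(Mul(H, Rational(1, 8)), Pow(v, -1)) = Mul(Mul(Rational(1, 8), H), Pow(v, -1)) = Mul(Rational(1, 8), H, Pow(v, -1)))
A = Rational(1, 64) (A = Pow(Mul(Rational(1, 8), -11, Pow(-11, -1)), 2) = Pow(Mul(Rational(1, 8), -11, Rational(-1, 11)), 2) = Pow(Rational(1, 8), 2) = Rational(1, 64) ≈ 0.015625)
Add(A, Add(Function('l')(65), Mul(-1, -15194))) = Add(Rational(1, 64), Add(Mul(65, Add(1, Mul(2, 65))), Mul(-1, -15194))) = Add(Rational(1, 64), Add(Mul(65, Add(1, 130)), 15194)) = Add(Rational(1, 64), Add(Mul(65, 131), 15194)) = Add(Rational(1, 64), Add(8515, 15194)) = Add(Rational(1, 64), 23709) = Rational(1517377, 64)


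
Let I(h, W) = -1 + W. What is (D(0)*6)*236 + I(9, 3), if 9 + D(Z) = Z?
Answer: -12742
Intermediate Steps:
D(Z) = -9 + Z
(D(0)*6)*236 + I(9, 3) = ((-9 + 0)*6)*236 + (-1 + 3) = -9*6*236 + 2 = -54*236 + 2 = -12744 + 2 = -12742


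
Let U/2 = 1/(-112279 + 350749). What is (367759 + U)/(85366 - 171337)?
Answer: -43849744366/10250752185 ≈ -4.2777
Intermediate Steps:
U = 1/119235 (U = 2/(-112279 + 350749) = 2/238470 = 2*(1/238470) = 1/119235 ≈ 8.3868e-6)
(367759 + U)/(85366 - 171337) = (367759 + 1/119235)/(85366 - 171337) = (43849744366/119235)/(-85971) = (43849744366/119235)*(-1/85971) = -43849744366/10250752185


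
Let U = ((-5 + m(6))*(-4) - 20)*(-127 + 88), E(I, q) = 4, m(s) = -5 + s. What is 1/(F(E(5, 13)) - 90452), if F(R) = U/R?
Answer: -1/90413 ≈ -1.1060e-5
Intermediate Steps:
U = 156 (U = ((-5 + (-5 + 6))*(-4) - 20)*(-127 + 88) = ((-5 + 1)*(-4) - 20)*(-39) = (-4*(-4) - 20)*(-39) = (16 - 20)*(-39) = -4*(-39) = 156)
F(R) = 156/R
1/(F(E(5, 13)) - 90452) = 1/(156/4 - 90452) = 1/(156*(¼) - 90452) = 1/(39 - 90452) = 1/(-90413) = -1/90413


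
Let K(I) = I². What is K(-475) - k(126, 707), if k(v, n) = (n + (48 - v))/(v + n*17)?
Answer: 2740214996/12145 ≈ 2.2563e+5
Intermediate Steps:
k(v, n) = (48 + n - v)/(v + 17*n)
K(-475) - k(126, 707) = (-475)² - (48 + 707 - 1*126)/(126 + 17*707) = 225625 - (48 + 707 - 126)/(126 + 12019) = 225625 - 629/12145 = 2740214996/12145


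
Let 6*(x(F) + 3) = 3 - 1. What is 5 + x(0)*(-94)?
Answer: 767/3 ≈ 255.67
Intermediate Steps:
x(F) = -8/3 (x(F) = -3 + (3 - 1)/6 = -3 + (⅙)*2 = -3 + ⅓ = -8/3)
5 + x(0)*(-94) = 5 - 8/3*(-94) = 5 + 752/3 = 767/3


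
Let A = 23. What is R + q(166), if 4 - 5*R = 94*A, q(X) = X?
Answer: -1328/5 ≈ -265.60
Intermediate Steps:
R = -2158/5 (R = 4/5 - 94*23/5 = 4/5 - 1/5*2162 = 4/5 - 2162/5 = -2158/5 ≈ -431.60)
R + q(166) = -2158/5 + 166 = -1328/5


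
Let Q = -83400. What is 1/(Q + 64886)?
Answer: -1/18514 ≈ -5.4013e-5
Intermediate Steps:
1/(Q + 64886) = 1/(-83400 + 64886) = 1/(-18514) = -1/18514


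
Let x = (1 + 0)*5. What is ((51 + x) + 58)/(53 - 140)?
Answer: -38/29 ≈ -1.3103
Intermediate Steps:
x = 5 (x = 1*5 = 5)
((51 + x) + 58)/(53 - 140) = ((51 + 5) + 58)/(53 - 140) = (56 + 58)/(-87) = 114*(-1/87) = -38/29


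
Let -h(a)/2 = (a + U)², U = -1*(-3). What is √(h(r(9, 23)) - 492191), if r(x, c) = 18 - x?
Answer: I*√492479 ≈ 701.77*I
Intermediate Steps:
U = 3
h(a) = -2*(3 + a)² (h(a) = -2*(a + 3)² = -2*(3 + a)²)
√(h(r(9, 23)) - 492191) = √(-2*(3 + (18 - 1*9))² - 492191) = √(-2*(3 + (18 - 9))² - 492191) = √(-2*(3 + 9)² - 492191) = √(-2*12² - 492191) = √(-2*144 - 492191) = √(-288 - 492191) = √(-492479) = I*√492479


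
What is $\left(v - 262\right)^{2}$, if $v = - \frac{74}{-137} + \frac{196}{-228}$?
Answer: $\frac{4196159693209}{60980481} \approx 68812.0$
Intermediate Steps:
$v = - \frac{2495}{7809}$ ($v = \left(-74\right) \left(- \frac{1}{137}\right) + 196 \left(- \frac{1}{228}\right) = \frac{74}{137} - \frac{49}{57} = - \frac{2495}{7809} \approx -0.3195$)
$\left(v - 262\right)^{2} = \left(- \frac{2495}{7809} - 262\right)^{2} = \left(- \frac{2048453}{7809}\right)^{2} = \frac{4196159693209}{60980481}$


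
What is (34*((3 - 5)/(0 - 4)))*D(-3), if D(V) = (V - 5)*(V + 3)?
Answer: 0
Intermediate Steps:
D(V) = (-5 + V)*(3 + V)
(34*((3 - 5)/(0 - 4)))*D(-3) = (34*((3 - 5)/(0 - 4)))*(-15 + (-3)² - 2*(-3)) = (34*(-2/(-4)))*(-15 + 9 + 6) = (34*(-2*(-¼)))*0 = (34*(½))*0 = 17*0 = 0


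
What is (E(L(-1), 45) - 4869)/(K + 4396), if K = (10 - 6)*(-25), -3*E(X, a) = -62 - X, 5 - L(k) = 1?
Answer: -4847/4296 ≈ -1.1283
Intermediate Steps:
L(k) = 4 (L(k) = 5 - 1*1 = 5 - 1 = 4)
E(X, a) = 62/3 + X/3 (E(X, a) = -(-62 - X)/3 = 62/3 + X/3)
K = -100 (K = 4*(-25) = -100)
(E(L(-1), 45) - 4869)/(K + 4396) = ((62/3 + (⅓)*4) - 4869)/(-100 + 4396) = ((62/3 + 4/3) - 4869)/4296 = (22 - 4869)*(1/4296) = -4847*1/4296 = -4847/4296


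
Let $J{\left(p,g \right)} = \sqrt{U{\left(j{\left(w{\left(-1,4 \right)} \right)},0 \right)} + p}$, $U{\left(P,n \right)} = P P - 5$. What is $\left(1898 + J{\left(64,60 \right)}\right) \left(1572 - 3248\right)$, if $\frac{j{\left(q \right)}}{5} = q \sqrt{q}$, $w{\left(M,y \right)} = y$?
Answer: $-3181048 - 1676 \sqrt{1659} \approx -3.2493 \cdot 10^{6}$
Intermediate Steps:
$j{\left(q \right)} = 5 q^{\frac{3}{2}}$ ($j{\left(q \right)} = 5 q \sqrt{q} = 5 q^{\frac{3}{2}}$)
$U{\left(P,n \right)} = -5 + P^{2}$ ($U{\left(P,n \right)} = P^{2} - 5 = -5 + P^{2}$)
$J{\left(p,g \right)} = \sqrt{1595 + p}$ ($J{\left(p,g \right)} = \sqrt{\left(-5 + \left(5 \cdot 4^{\frac{3}{2}}\right)^{2}\right) + p} = \sqrt{\left(-5 + \left(5 \cdot 8\right)^{2}\right) + p} = \sqrt{\left(-5 + 40^{2}\right) + p} = \sqrt{\left(-5 + 1600\right) + p} = \sqrt{1595 + p}$)
$\left(1898 + J{\left(64,60 \right)}\right) \left(1572 - 3248\right) = \left(1898 + \sqrt{1595 + 64}\right) \left(1572 - 3248\right) = \left(1898 + \sqrt{1659}\right) \left(-1676\right) = -3181048 - 1676 \sqrt{1659}$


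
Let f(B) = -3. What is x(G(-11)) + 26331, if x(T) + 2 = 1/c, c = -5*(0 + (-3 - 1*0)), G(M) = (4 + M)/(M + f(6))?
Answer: 394936/15 ≈ 26329.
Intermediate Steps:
G(M) = (4 + M)/(-3 + M) (G(M) = (4 + M)/(M - 3) = (4 + M)/(-3 + M))
c = 15 (c = -5*(0 + (-3 + 0)) = -5*(0 - 3) = -5*(-3) = 15)
x(T) = -29/15 (x(T) = -2 + 1/15 = -29/15)
x(G(-11)) + 26331 = -29/15 + 26331 = 394936/15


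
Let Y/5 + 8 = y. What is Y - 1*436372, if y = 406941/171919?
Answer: -75025479923/171919 ≈ -4.3640e+5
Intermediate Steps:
y = 406941/171919 (y = 406941*(1/171919) = 406941/171919 ≈ 2.3671)
Y = -4842055/171919 (Y = -40 + 5*(406941/171919) = -40 + 2034705/171919 = -4842055/171919 ≈ -28.165)
Y - 1*436372 = -4842055/171919 - 1*436372 = -4842055/171919 - 436372 = -75025479923/171919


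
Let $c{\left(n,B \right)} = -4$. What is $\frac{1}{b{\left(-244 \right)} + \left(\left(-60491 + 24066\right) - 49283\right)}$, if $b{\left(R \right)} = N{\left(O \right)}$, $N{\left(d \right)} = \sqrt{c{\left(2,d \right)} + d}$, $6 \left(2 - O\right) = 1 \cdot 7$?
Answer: $- \frac{514248}{44075167603} - \frac{i \sqrt{114}}{44075167603} \approx -1.1668 \cdot 10^{-5} - 2.4225 \cdot 10^{-10} i$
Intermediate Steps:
$O = \frac{5}{6}$ ($O = 2 - \frac{1 \cdot 7}{6} = 2 - \frac{7}{6} = \frac{5}{6} \approx 0.83333$)
$N{\left(d \right)} = \sqrt{-4 + d}$
$b{\left(R \right)} = \frac{i \sqrt{114}}{6}$ ($b{\left(R \right)} = \sqrt{-4 + \frac{5}{6}} = \sqrt{- \frac{19}{6}} = \frac{i \sqrt{114}}{6}$)
$\frac{1}{b{\left(-244 \right)} + \left(\left(-60491 + 24066\right) - 49283\right)} = \frac{1}{\frac{i \sqrt{114}}{6} + \left(\left(-60491 + 24066\right) - 49283\right)} = \frac{1}{\frac{i \sqrt{114}}{6} - 85708} = \frac{1}{-85708 + \frac{i \sqrt{114}}{6}}$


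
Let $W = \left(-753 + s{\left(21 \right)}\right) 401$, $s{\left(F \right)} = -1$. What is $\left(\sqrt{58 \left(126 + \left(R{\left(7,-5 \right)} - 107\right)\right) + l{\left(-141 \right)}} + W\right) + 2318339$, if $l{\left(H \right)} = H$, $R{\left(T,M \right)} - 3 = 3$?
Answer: $2015985 + \sqrt{1309} \approx 2.016 \cdot 10^{6}$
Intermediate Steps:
$R{\left(T,M \right)} = 6$ ($R{\left(T,M \right)} = 3 + 3 = 6$)
$W = -302354$ ($W = \left(-753 - 1\right) 401 = \left(-754\right) 401 = -302354$)
$\left(\sqrt{58 \left(126 + \left(R{\left(7,-5 \right)} - 107\right)\right) + l{\left(-141 \right)}} + W\right) + 2318339 = \left(\sqrt{58 \left(126 + \left(6 - 107\right)\right) - 141} - 302354\right) + 2318339 = \left(\sqrt{58 \left(126 - 101\right) - 141} - 302354\right) + 2318339 = \left(\sqrt{58 \cdot 25 - 141} - 302354\right) + 2318339 = \left(\sqrt{1450 - 141} - 302354\right) + 2318339 = \left(\sqrt{1309} - 302354\right) + 2318339 = \left(-302354 + \sqrt{1309}\right) + 2318339 = 2015985 + \sqrt{1309}$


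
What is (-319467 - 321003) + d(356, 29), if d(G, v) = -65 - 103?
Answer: -640638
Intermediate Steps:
d(G, v) = -168
(-319467 - 321003) + d(356, 29) = (-319467 - 321003) - 168 = -640470 - 168 = -640638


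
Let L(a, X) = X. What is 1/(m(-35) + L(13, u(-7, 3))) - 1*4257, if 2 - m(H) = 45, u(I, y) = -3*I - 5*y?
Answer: -157510/37 ≈ -4257.0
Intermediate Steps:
u(I, y) = -5*y - 3*I
m(H) = -43 (m(H) = 2 - 1*45 = 2 - 45 = -43)
1/(m(-35) + L(13, u(-7, 3))) - 1*4257 = 1/(-43 + (-5*3 - 3*(-7))) - 1*4257 = 1/(-43 + (-15 + 21)) - 4257 = 1/(-43 + 6) - 4257 = 1/(-37) - 4257 = -1/37 - 4257 = -157510/37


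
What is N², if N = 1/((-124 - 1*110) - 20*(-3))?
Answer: 1/30276 ≈ 3.3029e-5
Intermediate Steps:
N = -1/174 (N = 1/((-124 - 110) + 60) = 1/(-234 + 60) = 1/(-174) = -1/174 ≈ -0.0057471)
N² = (-1/174)² = 1/30276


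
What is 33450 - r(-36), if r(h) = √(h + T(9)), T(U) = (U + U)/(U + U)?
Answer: 33450 - I*√35 ≈ 33450.0 - 5.9161*I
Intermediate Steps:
T(U) = 1 (T(U) = (2*U)/((2*U)) = (2*U)*(1/(2*U)) = 1)
r(h) = √(1 + h) (r(h) = √(h + 1) = √(1 + h))
33450 - r(-36) = 33450 - √(1 - 36) = 33450 - √(-35) = 33450 - I*√35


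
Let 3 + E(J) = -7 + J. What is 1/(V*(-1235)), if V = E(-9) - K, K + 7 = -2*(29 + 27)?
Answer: -1/123500 ≈ -8.0972e-6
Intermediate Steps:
E(J) = -10 + J (E(J) = -3 + (-7 + J) = -10 + J)
K = -119 (K = -7 - 2*(29 + 27) = -7 - 2*56 = -7 - 112 = -119)
V = 100 (V = (-10 - 9) - 1*(-119) = -19 + 119 = 100)
1/(V*(-1235)) = 1/(100*(-1235)) = (1/100)*(-1/1235) = -1/123500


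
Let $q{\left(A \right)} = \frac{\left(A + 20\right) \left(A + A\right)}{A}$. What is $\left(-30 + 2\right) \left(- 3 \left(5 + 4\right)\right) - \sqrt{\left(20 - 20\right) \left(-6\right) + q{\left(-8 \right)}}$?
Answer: $756 - 2 \sqrt{6} \approx 751.1$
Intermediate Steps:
$q{\left(A \right)} = 40 + 2 A$ ($q{\left(A \right)} = \frac{\left(20 + A\right) 2 A}{A} = \frac{2 A \left(20 + A\right)}{A} = 40 + 2 A$)
$\left(-30 + 2\right) \left(- 3 \left(5 + 4\right)\right) - \sqrt{\left(20 - 20\right) \left(-6\right) + q{\left(-8 \right)}} = \left(-30 + 2\right) \left(- 3 \left(5 + 4\right)\right) - \sqrt{\left(20 - 20\right) \left(-6\right) + \left(40 + 2 \left(-8\right)\right)} = - 28 \left(\left(-3\right) 9\right) - \sqrt{0 \left(-6\right) + \left(40 - 16\right)} = \left(-28\right) \left(-27\right) - \sqrt{0 + 24} = 756 - \sqrt{24} = 756 - 2 \sqrt{6}$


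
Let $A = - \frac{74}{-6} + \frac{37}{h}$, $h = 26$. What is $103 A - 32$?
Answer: $\frac{108023}{78} \approx 1384.9$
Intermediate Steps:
$A = \frac{1073}{78}$ ($A = - \frac{74}{-6} + \frac{37}{26} = \left(-74\right) \left(- \frac{1}{6}\right) + 37 \cdot \frac{1}{26} = \frac{37}{3} + \frac{37}{26} = \frac{1073}{78} \approx 13.756$)
$103 A - 32 = 103 \cdot \frac{1073}{78} - 32 = \frac{110519}{78} - 32 = \frac{108023}{78}$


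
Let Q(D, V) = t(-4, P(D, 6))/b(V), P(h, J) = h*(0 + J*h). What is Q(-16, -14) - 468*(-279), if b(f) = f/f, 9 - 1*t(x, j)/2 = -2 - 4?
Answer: 130602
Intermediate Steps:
P(h, J) = J*h² (P(h, J) = h*(J*h) = J*h²)
t(x, j) = 30 (t(x, j) = 18 - 2*(-2 - 4) = 18 - 2*(-6) = 18 + 12 = 30)
b(f) = 1
Q(D, V) = 30 (Q(D, V) = 30/1 = 30*1 = 30)
Q(-16, -14) - 468*(-279) = 30 - 468*(-279) = 30 + 130572 = 130602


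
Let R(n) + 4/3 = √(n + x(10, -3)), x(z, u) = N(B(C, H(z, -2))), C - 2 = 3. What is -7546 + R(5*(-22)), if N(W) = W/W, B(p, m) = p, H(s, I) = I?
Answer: -22642/3 + I*√109 ≈ -7547.3 + 10.44*I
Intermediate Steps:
C = 5 (C = 2 + 3 = 5)
N(W) = 1
x(z, u) = 1
R(n) = -4/3 + √(1 + n) (R(n) = -4/3 + √(n + 1) = -4/3 + √(1 + n))
-7546 + R(5*(-22)) = -7546 + (-4/3 + √(1 + 5*(-22))) = -7546 + (-4/3 + √(1 - 110)) = -7546 + (-4/3 + √(-109)) = -7546 + (-4/3 + I*√109) = -22642/3 + I*√109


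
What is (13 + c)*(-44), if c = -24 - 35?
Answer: 2024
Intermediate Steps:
c = -59
(13 + c)*(-44) = (13 - 59)*(-44) = -46*(-44) = 2024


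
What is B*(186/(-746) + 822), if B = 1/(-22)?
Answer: -306513/8206 ≈ -37.352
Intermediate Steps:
B = -1/22 ≈ -0.045455
B*(186/(-746) + 822) = -(186/(-746) + 822)/22 = -(186*(-1/746) + 822)/22 = -(-93/373 + 822)/22 = -1/22*306513/373 = -306513/8206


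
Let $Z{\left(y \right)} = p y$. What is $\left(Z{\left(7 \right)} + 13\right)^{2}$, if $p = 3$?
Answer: $1156$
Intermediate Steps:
$Z{\left(y \right)} = 3 y$
$\left(Z{\left(7 \right)} + 13\right)^{2} = \left(3 \cdot 7 + 13\right)^{2} = \left(21 + 13\right)^{2} = 34^{2} = 1156$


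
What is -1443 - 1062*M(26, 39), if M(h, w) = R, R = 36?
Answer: -39675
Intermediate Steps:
M(h, w) = 36
-1443 - 1062*M(26, 39) = -1443 - 1062*36 = -1443 - 38232 = -39675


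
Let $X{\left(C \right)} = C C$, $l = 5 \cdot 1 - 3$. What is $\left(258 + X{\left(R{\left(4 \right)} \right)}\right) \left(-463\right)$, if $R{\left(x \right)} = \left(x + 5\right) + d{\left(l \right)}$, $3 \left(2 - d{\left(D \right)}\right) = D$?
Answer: $- \frac{1520029}{9} \approx -1.6889 \cdot 10^{5}$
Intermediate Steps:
$l = 2$ ($l = 5 - 3 = 2$)
$d{\left(D \right)} = 2 - \frac{D}{3}$
$R{\left(x \right)} = \frac{19}{3} + x$ ($R{\left(x \right)} = \left(x + 5\right) + \left(2 - \frac{2}{3}\right) = \left(5 + x\right) + \left(2 - \frac{2}{3}\right) = \left(5 + x\right) + \frac{4}{3} = \frac{19}{3} + x$)
$X{\left(C \right)} = C^{2}$
$\left(258 + X{\left(R{\left(4 \right)} \right)}\right) \left(-463\right) = \left(258 + \left(\frac{19}{3} + 4\right)^{2}\right) \left(-463\right) = \left(258 + \left(\frac{31}{3}\right)^{2}\right) \left(-463\right) = \left(258 + \frac{961}{9}\right) \left(-463\right) = \frac{3283}{9} \left(-463\right) = - \frac{1520029}{9}$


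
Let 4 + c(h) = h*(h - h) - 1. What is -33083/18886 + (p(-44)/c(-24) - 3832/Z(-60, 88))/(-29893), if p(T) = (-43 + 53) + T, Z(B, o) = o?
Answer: -54354087939/31050755890 ≈ -1.7505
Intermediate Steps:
p(T) = 10 + T
c(h) = -5 (c(h) = -4 + (h*(h - h) - 1) = -4 + (h*0 - 1) = -4 + (0 - 1) = -4 - 1 = -5)
-33083/18886 + (p(-44)/c(-24) - 3832/Z(-60, 88))/(-29893) = -33083/18886 + ((10 - 44)/(-5) - 3832/88)/(-29893) = -33083*1/18886 + (-34*(-⅕) - 3832*1/88)*(-1/29893) = -33083/18886 + (34/5 - 479/11)*(-1/29893) = -33083/18886 - 2021/55*(-1/29893) = -33083/18886 + 2021/1644115 = -54354087939/31050755890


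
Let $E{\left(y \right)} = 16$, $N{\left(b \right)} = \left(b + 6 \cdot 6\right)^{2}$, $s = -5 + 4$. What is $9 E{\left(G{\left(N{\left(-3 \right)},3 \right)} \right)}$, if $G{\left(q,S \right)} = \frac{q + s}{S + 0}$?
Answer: $144$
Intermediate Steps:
$s = -1$
$N{\left(b \right)} = \left(36 + b\right)^{2}$ ($N{\left(b \right)} = \left(b + 36\right)^{2} = \left(36 + b\right)^{2}$)
$G{\left(q,S \right)} = \frac{-1 + q}{S}$ ($G{\left(q,S \right)} = \frac{q - 1}{S + 0} = \frac{-1 + q}{S}$)
$9 E{\left(G{\left(N{\left(-3 \right)},3 \right)} \right)} = 9 \cdot 16 = 144$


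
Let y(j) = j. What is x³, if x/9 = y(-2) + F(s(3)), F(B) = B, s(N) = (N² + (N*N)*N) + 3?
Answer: 36926037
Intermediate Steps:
s(N) = 3 + N² + N³ (s(N) = (N² + N²*N) + 3 = (N² + N³) + 3 = 3 + N² + N³)
x = 333 (x = 9*(-2 + (3 + 3² + 3³)) = 9*(-2 + (3 + 9 + 27)) = 9*(-2 + 39) = 9*37 = 333)
x³ = 333³ = 36926037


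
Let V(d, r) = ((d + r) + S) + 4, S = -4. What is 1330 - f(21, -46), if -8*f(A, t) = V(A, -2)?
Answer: 10659/8 ≈ 1332.4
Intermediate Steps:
V(d, r) = d + r (V(d, r) = ((d + r) - 4) + 4 = (-4 + d + r) + 4 = d + r)
f(A, t) = ¼ - A/8 (f(A, t) = -(A - 2)/8 = -(-2 + A)/8 = ¼ - A/8)
1330 - f(21, -46) = 1330 - (¼ - ⅛*21) = 1330 - (¼ - 21/8) = 1330 - 1*(-19/8) = 1330 + 19/8 = 10659/8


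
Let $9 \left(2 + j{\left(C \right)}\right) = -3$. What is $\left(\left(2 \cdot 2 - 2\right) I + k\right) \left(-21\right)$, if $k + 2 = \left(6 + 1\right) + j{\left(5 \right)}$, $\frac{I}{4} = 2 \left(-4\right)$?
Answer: $1288$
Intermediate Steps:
$I = -32$ ($I = 4 \cdot 2 \left(-4\right) = 4 \left(-8\right) = -32$)
$j{\left(C \right)} = - \frac{7}{3}$ ($j{\left(C \right)} = -2 + \frac{1}{9} \left(-3\right) = -2 - \frac{1}{3} = - \frac{7}{3}$)
$k = \frac{8}{3}$ ($k = -2 + \left(\left(6 + 1\right) - \frac{7}{3}\right) = -2 + \left(7 - \frac{7}{3}\right) = -2 + \frac{14}{3} = \frac{8}{3} \approx 2.6667$)
$\left(\left(2 \cdot 2 - 2\right) I + k\right) \left(-21\right) = \left(\left(2 \cdot 2 - 2\right) \left(-32\right) + \frac{8}{3}\right) \left(-21\right) = \left(\left(4 - 2\right) \left(-32\right) + \frac{8}{3}\right) \left(-21\right) = \left(2 \left(-32\right) + \frac{8}{3}\right) \left(-21\right) = \left(-64 + \frac{8}{3}\right) \left(-21\right) = \left(- \frac{184}{3}\right) \left(-21\right) = 1288$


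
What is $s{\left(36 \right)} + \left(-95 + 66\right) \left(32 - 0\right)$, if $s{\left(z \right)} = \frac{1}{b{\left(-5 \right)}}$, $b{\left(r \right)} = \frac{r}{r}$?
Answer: $-927$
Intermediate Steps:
$b{\left(r \right)} = 1$
$s{\left(z \right)} = 1$ ($s{\left(z \right)} = 1^{-1} = 1$)
$s{\left(36 \right)} + \left(-95 + 66\right) \left(32 - 0\right) = 1 + \left(-95 + 66\right) \left(32 - 0\right) = 1 - 29 \left(32 + 0\right) = 1 - 928 = -927$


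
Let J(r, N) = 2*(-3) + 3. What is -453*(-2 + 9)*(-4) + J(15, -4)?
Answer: 12681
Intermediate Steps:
J(r, N) = -3 (J(r, N) = -6 + 3 = -3)
-453*(-2 + 9)*(-4) + J(15, -4) = -453*(-2 + 9)*(-4) - 3 = -3171*(-4) - 3 = -453*(-28) - 3 = 12684 - 3 = 12681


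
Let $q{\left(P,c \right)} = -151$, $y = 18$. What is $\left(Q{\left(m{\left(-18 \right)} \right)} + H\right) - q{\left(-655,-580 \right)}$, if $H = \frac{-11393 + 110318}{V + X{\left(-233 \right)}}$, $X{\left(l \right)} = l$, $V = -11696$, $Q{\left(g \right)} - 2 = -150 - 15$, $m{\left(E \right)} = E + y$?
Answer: $- \frac{242073}{11929} \approx -20.293$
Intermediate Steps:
$m{\left(E \right)} = 18 + E$ ($m{\left(E \right)} = E + 18 = 18 + E$)
$Q{\left(g \right)} = -163$ ($Q{\left(g \right)} = 2 - 165 = -163$)
$H = - \frac{98925}{11929}$ ($H = \frac{-11393 + 110318}{-11696 - 233} = \frac{98925}{-11929} = 98925 \left(- \frac{1}{11929}\right) = - \frac{98925}{11929} \approx -8.2928$)
$\left(Q{\left(m{\left(-18 \right)} \right)} + H\right) - q{\left(-655,-580 \right)} = \left(-163 - \frac{98925}{11929}\right) - -151 = - \frac{2043352}{11929} + 151 = - \frac{242073}{11929}$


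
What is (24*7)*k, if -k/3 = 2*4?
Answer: -4032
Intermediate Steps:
k = -24 (k = -6*4 = -3*8 = -24)
(24*7)*k = (24*7)*(-24) = 168*(-24) = -4032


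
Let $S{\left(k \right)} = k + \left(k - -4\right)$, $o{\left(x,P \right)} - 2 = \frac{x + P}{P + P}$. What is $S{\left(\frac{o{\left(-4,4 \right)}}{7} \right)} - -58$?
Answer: $\frac{438}{7} \approx 62.571$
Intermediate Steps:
$o{\left(x,P \right)} = 2 + \frac{P + x}{2 P}$ ($o{\left(x,P \right)} = 2 + \frac{x + P}{P + P} = 2 + \frac{P + x}{2 P}$)
$S{\left(k \right)} = 4 + 2 k$ ($S{\left(k \right)} = k + \left(k + 4\right) = k + \left(4 + k\right) = 4 + 2 k$)
$S{\left(\frac{o{\left(-4,4 \right)}}{7} \right)} - -58 = \left(4 + 2 \frac{\frac{1}{2} \cdot \frac{1}{4} \left(-4 + 5 \cdot 4\right)}{7}\right) - -58 = \left(4 + 2 \cdot \frac{1}{2} \cdot \frac{1}{4} \left(-4 + 20\right) \frac{1}{7}\right) + 58 = \left(4 + 2 \cdot \frac{1}{2} \cdot \frac{1}{4} \cdot 16 \cdot \frac{1}{7}\right) + 58 = \left(4 + 2 \cdot 2 \cdot \frac{1}{7}\right) + 58 = \left(4 + 2 \cdot \frac{2}{7}\right) + 58 = \left(4 + \frac{4}{7}\right) + 58 = \frac{32}{7} + 58 = \frac{438}{7}$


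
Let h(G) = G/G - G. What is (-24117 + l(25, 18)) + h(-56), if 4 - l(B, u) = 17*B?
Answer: -24481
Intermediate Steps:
h(G) = 1 - G
l(B, u) = 4 - 17*B
(-24117 + l(25, 18)) + h(-56) = (-24117 + (4 - 17*25)) + (1 - 1*(-56)) = (-24117 + (4 - 425)) + (1 + 56) = (-24117 - 421) + 57 = -24538 + 57 = -24481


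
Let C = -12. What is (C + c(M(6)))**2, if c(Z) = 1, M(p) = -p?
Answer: 121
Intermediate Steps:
(C + c(M(6)))**2 = (-12 + 1)**2 = (-11)**2 = 121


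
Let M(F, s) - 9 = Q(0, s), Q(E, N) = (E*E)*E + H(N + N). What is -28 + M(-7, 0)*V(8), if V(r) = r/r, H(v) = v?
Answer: -19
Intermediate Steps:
V(r) = 1
Q(E, N) = E**3 + 2*N (Q(E, N) = (E*E)*E + (N + N) = E**2*E + 2*N = E**3 + 2*N)
M(F, s) = 9 + 2*s (M(F, s) = 9 + (0**3 + 2*s) = 9 + (0 + 2*s) = 9 + 2*s)
-28 + M(-7, 0)*V(8) = -28 + (9 + 2*0)*1 = -28 + (9 + 0)*1 = -28 + 9*1 = -28 + 9 = -19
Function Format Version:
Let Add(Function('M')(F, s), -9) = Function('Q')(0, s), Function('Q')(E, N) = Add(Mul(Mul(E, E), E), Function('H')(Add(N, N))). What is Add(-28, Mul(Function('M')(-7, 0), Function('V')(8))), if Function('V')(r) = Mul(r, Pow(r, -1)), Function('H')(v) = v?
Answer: -19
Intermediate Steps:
Function('V')(r) = 1
Function('Q')(E, N) = Add(Pow(E, 3), Mul(2, N)) (Function('Q')(E, N) = Add(Mul(Mul(E, E), E), Add(N, N)) = Add(Mul(Pow(E, 2), E), Mul(2, N)) = Add(Pow(E, 3), Mul(2, N)))
Function('M')(F, s) = Add(9, Mul(2, s)) (Function('M')(F, s) = Add(9, Add(Pow(0, 3), Mul(2, s))) = Add(9, Add(0, Mul(2, s))) = Add(9, Mul(2, s)))
Add(-28, Mul(Function('M')(-7, 0), Function('V')(8))) = Add(-28, Mul(Add(9, Mul(2, 0)), 1)) = Add(-28, Mul(Add(9, 0), 1)) = Add(-28, Mul(9, 1)) = Add(-28, 9) = -19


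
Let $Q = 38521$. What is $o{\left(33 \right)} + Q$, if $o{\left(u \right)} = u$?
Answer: $38554$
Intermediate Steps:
$o{\left(33 \right)} + Q = 33 + 38521 = 38554$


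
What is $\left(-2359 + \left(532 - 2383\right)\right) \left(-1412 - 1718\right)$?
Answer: $13177300$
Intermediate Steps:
$\left(-2359 + \left(532 - 2383\right)\right) \left(-1412 - 1718\right) = \left(-2359 - 1851\right) \left(-1412 - 1718\right) = - 4210 \left(-1412 - 1718\right) = \left(-4210\right) \left(-3130\right) = 13177300$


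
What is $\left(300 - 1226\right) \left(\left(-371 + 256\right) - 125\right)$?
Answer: $222240$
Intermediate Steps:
$\left(300 - 1226\right) \left(\left(-371 + 256\right) - 125\right) = - 926 \left(-115 - 125\right) = \left(-926\right) \left(-240\right) = 222240$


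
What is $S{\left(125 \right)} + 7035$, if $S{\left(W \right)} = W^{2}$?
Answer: $22660$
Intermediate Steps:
$S{\left(125 \right)} + 7035 = 125^{2} + 7035 = 15625 + 7035 = 22660$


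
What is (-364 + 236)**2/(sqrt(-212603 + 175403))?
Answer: -4096*I*sqrt(93)/465 ≈ -84.947*I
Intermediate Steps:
(-364 + 236)**2/(sqrt(-212603 + 175403)) = (-128)**2/(sqrt(-37200)) = 16384/((20*I*sqrt(93))) = 16384*(-I*sqrt(93)/1860) = -4096*I*sqrt(93)/465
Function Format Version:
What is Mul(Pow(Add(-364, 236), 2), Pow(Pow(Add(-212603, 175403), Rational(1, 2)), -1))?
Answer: Mul(Rational(-4096, 465), I, Pow(93, Rational(1, 2))) ≈ Mul(-84.947, I)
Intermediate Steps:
Mul(Pow(Add(-364, 236), 2), Pow(Pow(Add(-212603, 175403), Rational(1, 2)), -1)) = Mul(Pow(-128, 2), Pow(Pow(-37200, Rational(1, 2)), -1)) = Mul(16384, Pow(Mul(20, I, Pow(93, Rational(1, 2))), -1)) = Mul(16384, Mul(Rational(-1, 1860), I, Pow(93, Rational(1, 2)))) = Mul(Rational(-4096, 465), I, Pow(93, Rational(1, 2)))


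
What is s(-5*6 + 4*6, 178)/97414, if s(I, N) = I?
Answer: -3/48707 ≈ -6.1593e-5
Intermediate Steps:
s(-5*6 + 4*6, 178)/97414 = (-5*6 + 4*6)/97414 = (-30 + 24)*(1/97414) = -6*1/97414 = -3/48707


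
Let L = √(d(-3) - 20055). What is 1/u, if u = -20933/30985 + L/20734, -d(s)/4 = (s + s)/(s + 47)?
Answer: -3067198248178875580/2072364797765013299 - 59718288135450*I*√269621/2072364797765013299 ≈ -1.48 - 0.014963*I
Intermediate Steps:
d(s) = -8*s/(47 + s) (d(s) = -4*(s + s)/(s + 47) = -4*2*s/(47 + s) = -8*s/(47 + s))
L = 3*I*√269621/11 (L = √(-8*(-3)/(47 - 3) - 20055) = √(-8*(-3)/44 - 20055) = √(-8*(-3)*1/44 - 20055) = √(6/11 - 20055) = √(-220599/11) = 3*I*√269621/11 ≈ 141.61*I)
u = -20933/30985 + 3*I*√269621/228074 (u = -20933/30985 + (3*I*√269621/11)/20734 = -20933*1/30985 + (3*I*√269621/11)*(1/20734) = -20933/30985 + 3*I*√269621/228074 ≈ -0.67558 + 0.00683*I)
1/u = 1/(-20933/30985 + 3*I*√269621/228074)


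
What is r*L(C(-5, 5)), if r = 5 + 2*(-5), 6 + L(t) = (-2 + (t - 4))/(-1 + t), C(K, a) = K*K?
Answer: 625/24 ≈ 26.042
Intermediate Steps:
C(K, a) = K²
L(t) = -6 + (-6 + t)/(-1 + t) (L(t) = -6 + (-2 + (t - 4))/(-1 + t) = -6 + (-2 + (-4 + t))/(-1 + t) = -6 + (-6 + t)/(-1 + t))
r = -5 (r = 5 - 10 = -5)
r*L(C(-5, 5)) = -(-25)*(-5)²/(-1 + (-5)²) = -(-25)*25/(-1 + 25) = -(-25)*25/24 = -5*(-125/24) = 625/24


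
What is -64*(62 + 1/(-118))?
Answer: -234080/59 ≈ -3967.5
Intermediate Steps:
-64*(62 + 1/(-118)) = -64*(62 - 1/118) = -64*7315/118 = -234080/59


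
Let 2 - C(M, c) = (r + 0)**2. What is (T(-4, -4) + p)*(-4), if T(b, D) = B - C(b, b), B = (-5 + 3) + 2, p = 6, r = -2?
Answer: -32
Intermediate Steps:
B = 0 (B = -2 + 2 = 0)
C(M, c) = -2 (C(M, c) = 2 - (-2 + 0)**2 = 2 - 1*(-2)**2 = 2 - 1*4 = 2 - 4 = -2)
T(b, D) = 2 (T(b, D) = 0 - 1*(-2) = 0 + 2 = 2)
(T(-4, -4) + p)*(-4) = (2 + 6)*(-4) = 8*(-4) = -32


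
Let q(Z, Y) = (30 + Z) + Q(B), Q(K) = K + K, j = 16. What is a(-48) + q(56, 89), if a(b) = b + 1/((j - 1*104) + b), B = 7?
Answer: 7071/136 ≈ 51.993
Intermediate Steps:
Q(K) = 2*K
q(Z, Y) = 44 + Z (q(Z, Y) = (30 + Z) + 2*7 = (30 + Z) + 14 = 44 + Z)
a(b) = b + 1/(-88 + b) (a(b) = b + 1/((16 - 1*104) + b) = b + 1/((16 - 104) + b) = b + 1/(-88 + b))
a(-48) + q(56, 89) = (1 + (-48)**2 - 88*(-48))/(-88 - 48) + (44 + 56) = (1 + 2304 + 4224)/(-136) + 100 = -1/136*6529 + 100 = -6529/136 + 100 = 7071/136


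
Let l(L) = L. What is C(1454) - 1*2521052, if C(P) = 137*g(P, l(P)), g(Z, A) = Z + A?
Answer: -2122656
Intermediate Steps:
g(Z, A) = A + Z
C(P) = 274*P (C(P) = 137*(P + P) = 137*(2*P) = 274*P)
C(1454) - 1*2521052 = 274*1454 - 1*2521052 = 398396 - 2521052 = -2122656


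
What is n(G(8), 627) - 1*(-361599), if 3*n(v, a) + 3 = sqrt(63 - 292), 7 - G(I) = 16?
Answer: 361598 + I*sqrt(229)/3 ≈ 3.616e+5 + 5.0443*I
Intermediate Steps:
G(I) = -9 (G(I) = 7 - 1*16 = 7 - 16 = -9)
n(v, a) = -1 + I*sqrt(229)/3 (n(v, a) = -1 + sqrt(63 - 292)/3 = -1 + sqrt(-229)/3 = -1 + (I*sqrt(229))/3 = -1 + I*sqrt(229)/3)
n(G(8), 627) - 1*(-361599) = (-1 + I*sqrt(229)/3) - 1*(-361599) = (-1 + I*sqrt(229)/3) + 361599 = 361598 + I*sqrt(229)/3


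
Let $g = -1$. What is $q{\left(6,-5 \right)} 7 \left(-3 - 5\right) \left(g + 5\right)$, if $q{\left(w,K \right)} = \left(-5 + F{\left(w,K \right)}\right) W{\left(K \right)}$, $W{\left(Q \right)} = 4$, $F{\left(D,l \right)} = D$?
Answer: $-896$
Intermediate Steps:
$q{\left(w,K \right)} = -20 + 4 w$ ($q{\left(w,K \right)} = \left(-5 + w\right) 4 = -20 + 4 w$)
$q{\left(6,-5 \right)} 7 \left(-3 - 5\right) \left(g + 5\right) = \left(-20 + 4 \cdot 6\right) 7 \left(-3 - 5\right) \left(-1 + 5\right) = \left(-20 + 24\right) 7 \left(\left(-8\right) 4\right) = 4 \cdot 7 \left(-32\right) = 28 \left(-32\right) = -896$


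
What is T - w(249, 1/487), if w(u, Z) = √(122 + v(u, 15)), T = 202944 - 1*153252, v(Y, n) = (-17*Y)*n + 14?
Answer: 49692 - I*√63359 ≈ 49692.0 - 251.71*I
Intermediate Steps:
v(Y, n) = 14 - 17*Y*n (v(Y, n) = -17*Y*n + 14 = 14 - 17*Y*n)
T = 49692 (T = 202944 - 153252 = 49692)
w(u, Z) = √(136 - 255*u) (w(u, Z) = √(122 + (14 - 17*u*15)) = √(122 + (14 - 255*u)) = √(136 - 255*u))
T - w(249, 1/487) = 49692 - √(136 - 255*249) = 49692 - √(136 - 63495) = 49692 - √(-63359) = 49692 - I*√63359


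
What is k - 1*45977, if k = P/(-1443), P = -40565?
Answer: -66304246/1443 ≈ -45949.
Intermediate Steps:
k = 40565/1443 (k = -40565/(-1443) = -40565*(-1/1443) = 40565/1443 ≈ 28.112)
k - 1*45977 = 40565/1443 - 1*45977 = 40565/1443 - 45977 = -66304246/1443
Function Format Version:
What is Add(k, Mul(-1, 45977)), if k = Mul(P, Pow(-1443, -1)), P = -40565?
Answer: Rational(-66304246, 1443) ≈ -45949.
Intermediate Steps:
k = Rational(40565, 1443) (k = Mul(-40565, Pow(-1443, -1)) = Mul(-40565, Rational(-1, 1443)) = Rational(40565, 1443) ≈ 28.112)
Add(k, Mul(-1, 45977)) = Add(Rational(40565, 1443), Mul(-1, 45977)) = Add(Rational(40565, 1443), -45977) = Rational(-66304246, 1443)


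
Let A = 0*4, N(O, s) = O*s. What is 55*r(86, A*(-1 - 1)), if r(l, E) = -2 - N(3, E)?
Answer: -110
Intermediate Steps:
A = 0
r(l, E) = -2 - 3*E
55*r(86, A*(-1 - 1)) = 55*(-2 - 0*(-1 - 1)) = 55*(-2 - 0*(-2)) = 55*(-2 - 3*0) = 55*(-2 + 0) = 55*(-2) = -110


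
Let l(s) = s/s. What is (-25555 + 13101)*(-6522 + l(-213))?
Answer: 81212534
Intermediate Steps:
l(s) = 1
(-25555 + 13101)*(-6522 + l(-213)) = (-25555 + 13101)*(-6522 + 1) = -12454*(-6521) = 81212534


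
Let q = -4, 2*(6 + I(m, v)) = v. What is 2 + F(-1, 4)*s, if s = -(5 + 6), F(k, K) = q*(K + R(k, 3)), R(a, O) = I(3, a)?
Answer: -108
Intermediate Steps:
I(m, v) = -6 + v/2
R(a, O) = -6 + a/2
F(k, K) = 24 - 4*K - 2*k (F(k, K) = -4*(K + (-6 + k/2)) = -4*(-6 + K + k/2) = 24 - 4*K - 2*k)
s = -11 (s = -1*11 = -11)
2 + F(-1, 4)*s = 2 + (24 - 4*4 - 2*(-1))*(-11) = 2 + (24 - 16 + 2)*(-11) = 2 + 10*(-11) = 2 - 110 = -108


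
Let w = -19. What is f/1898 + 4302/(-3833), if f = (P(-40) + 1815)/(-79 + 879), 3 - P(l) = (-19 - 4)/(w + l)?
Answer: -384986204113/343381604800 ≈ -1.1212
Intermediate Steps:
P(l) = 3 + 23/(-19 + l) (P(l) = 3 - (-19 - 4)/(-19 + l) = 3 - (-23)/(-19 + l) = 3 + 23/(-19 + l))
f = 107239/47200 (f = ((-34 + 3*(-40))/(-19 - 40) + 1815)/(-79 + 879) = ((-34 - 120)/(-59) + 1815)/800 = (-1/59*(-154) + 1815)*(1/800) = (154/59 + 1815)*(1/800) = (107239/59)*(1/800) = 107239/47200 ≈ 2.2720)
f/1898 + 4302/(-3833) = (107239/47200)/1898 + 4302/(-3833) = (107239/47200)*(1/1898) + 4302*(-1/3833) = 107239/89585600 - 4302/3833 = -384986204113/343381604800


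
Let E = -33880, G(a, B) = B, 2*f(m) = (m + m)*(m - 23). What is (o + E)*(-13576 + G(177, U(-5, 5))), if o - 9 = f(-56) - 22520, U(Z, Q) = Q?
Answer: 705244157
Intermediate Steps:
f(m) = m*(-23 + m) (f(m) = ((m + m)*(m - 23))/2 = ((2*m)*(-23 + m))/2 = (2*m*(-23 + m))/2 = m*(-23 + m))
o = -18087 (o = 9 + (-56*(-23 - 56) - 22520) = 9 + (-56*(-79) - 22520) = 9 + (4424 - 22520) = 9 - 18096 = -18087)
(o + E)*(-13576 + G(177, U(-5, 5))) = (-18087 - 33880)*(-13576 + 5) = -51967*(-13571) = 705244157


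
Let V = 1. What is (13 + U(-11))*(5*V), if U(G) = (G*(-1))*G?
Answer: -540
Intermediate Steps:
U(G) = -G² (U(G) = (-G)*G = -G²)
(13 + U(-11))*(5*V) = (13 - 1*(-11)²)*(5*1) = (13 - 1*121)*5 = (13 - 121)*5 = -108*5 = -540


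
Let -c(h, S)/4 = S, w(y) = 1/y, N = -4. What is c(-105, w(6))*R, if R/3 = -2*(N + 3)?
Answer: -4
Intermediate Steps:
c(h, S) = -4*S
R = 6 (R = 3*(-2*(-4 + 3)) = 3*(-2*(-1)) = 3*2 = 6)
c(-105, w(6))*R = -4/6*6 = -4*⅙*6 = -⅔*6 = -4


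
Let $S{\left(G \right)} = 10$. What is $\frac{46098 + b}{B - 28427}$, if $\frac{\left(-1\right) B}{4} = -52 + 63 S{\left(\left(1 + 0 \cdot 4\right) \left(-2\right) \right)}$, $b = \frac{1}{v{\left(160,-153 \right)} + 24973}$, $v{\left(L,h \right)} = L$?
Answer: $- \frac{1158581035}{772563287} \approx -1.4997$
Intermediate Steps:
$b = \frac{1}{25133}$ ($b = \frac{1}{160 + 24973} = \frac{1}{25133} \approx 3.9788 \cdot 10^{-5}$)
$B = -2312$ ($B = - 4 \left(-52 + 63 \cdot 10\right) = - 4 \left(-52 + 630\right) = \left(-4\right) 578 = -2312$)
$\frac{46098 + b}{B - 28427} = \frac{46098 + \frac{1}{25133}}{-2312 - 28427} = \frac{1158581035}{25133 \left(-30739\right)} = \frac{1158581035}{25133} \left(- \frac{1}{30739}\right) = - \frac{1158581035}{772563287}$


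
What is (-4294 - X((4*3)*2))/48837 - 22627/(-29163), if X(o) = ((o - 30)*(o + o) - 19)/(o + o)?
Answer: 15679926379/22787734896 ≈ 0.68809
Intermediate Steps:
X(o) = (-19 + 2*o*(-30 + o))/(2*o) (X(o) = ((-30 + o)*(2*o) - 19)/((2*o)) = (2*o*(-30 + o) - 19)*(1/(2*o)) = (-19 + 2*o*(-30 + o))*(1/(2*o)) = (-19 + 2*o*(-30 + o))/(2*o))
(-4294 - X((4*3)*2))/48837 - 22627/(-29163) = (-4294 - (-30 + (4*3)*2 - 19/(2*((4*3)*2))))/48837 - 22627/(-29163) = (-4294 - (-30 + 12*2 - 19/(2*(12*2))))*(1/48837) - 22627*(-1/29163) = (-4294 - (-30 + 24 - 19/2/24))*(1/48837) + 22627/29163 = (-4294 - (-30 + 24 - 19/2*1/24))*(1/48837) + 22627/29163 = (-4294 - (-30 + 24 - 19/48))*(1/48837) + 22627/29163 = (-4294 - 1*(-307/48))*(1/48837) + 22627/29163 = (-4294 + 307/48)*(1/48837) + 22627/29163 = -205805/48*1/48837 + 22627/29163 = -205805/2344176 + 22627/29163 = 15679926379/22787734896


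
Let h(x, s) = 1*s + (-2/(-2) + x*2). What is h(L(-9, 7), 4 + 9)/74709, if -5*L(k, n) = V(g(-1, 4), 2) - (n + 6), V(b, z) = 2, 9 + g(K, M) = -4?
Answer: 92/373545 ≈ 0.00024629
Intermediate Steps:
g(K, M) = -13 (g(K, M) = -9 - 4 = -13)
L(k, n) = ⅘ + n/5 (L(k, n) = -(2 - (n + 6))/5 = -(2 - (6 + n))/5 = -(2 + (-6 - n))/5 = -(-4 - n)/5 = ⅘ + n/5)
h(x, s) = 1 + s + 2*x (h(x, s) = s + (-2*(-½) + 2*x) = s + (1 + 2*x) = 1 + s + 2*x)
h(L(-9, 7), 4 + 9)/74709 = (1 + (4 + 9) + 2*(⅘ + (⅕)*7))/74709 = (1 + 13 + 2*(⅘ + 7/5))*(1/74709) = (1 + 13 + 2*(11/5))*(1/74709) = (1 + 13 + 22/5)*(1/74709) = (92/5)*(1/74709) = 92/373545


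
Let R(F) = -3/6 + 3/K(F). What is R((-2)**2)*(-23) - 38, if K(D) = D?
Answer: -175/4 ≈ -43.750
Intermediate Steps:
R(F) = -1/2 + 3/F (R(F) = -3/6 + 3/F = -3*1/6 + 3/F = -1/2 + 3/F)
R((-2)**2)*(-23) - 38 = ((6 - 1*(-2)**2)/(2*((-2)**2)))*(-23) - 38 = ((1/2)*(6 - 1*4)/4)*(-23) - 38 = ((1/2)*(1/4)*(6 - 4))*(-23) - 38 = ((1/2)*(1/4)*2)*(-23) - 38 = (1/4)*(-23) - 38 = -23/4 - 38 = -175/4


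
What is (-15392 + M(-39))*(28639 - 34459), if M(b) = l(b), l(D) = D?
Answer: 89808420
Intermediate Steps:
M(b) = b
(-15392 + M(-39))*(28639 - 34459) = (-15392 - 39)*(28639 - 34459) = -15431*(-5820) = 89808420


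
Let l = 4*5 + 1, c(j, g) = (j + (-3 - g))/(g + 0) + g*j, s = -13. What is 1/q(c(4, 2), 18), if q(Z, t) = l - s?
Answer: 1/34 ≈ 0.029412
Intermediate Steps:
c(j, g) = g*j + (-3 + j - g)/g (c(j, g) = (-3 + j - g)/g + g*j = g*j + (-3 + j - g)/g)
l = 21 (l = 20 + 1 = 21)
q(Z, t) = 34 (q(Z, t) = 21 - 1*(-13) = 21 + 13 = 34)
1/q(c(4, 2), 18) = 1/34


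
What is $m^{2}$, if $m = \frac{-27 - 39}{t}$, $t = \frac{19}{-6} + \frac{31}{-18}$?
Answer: $\frac{729}{4} \approx 182.25$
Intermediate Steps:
$t = - \frac{44}{9}$ ($t = 19 \left(- \frac{1}{6}\right) + 31 \left(- \frac{1}{18}\right) = - \frac{19}{6} - \frac{31}{18} = - \frac{44}{9} \approx -4.8889$)
$m = \frac{27}{2}$ ($m = \frac{-27 - 39}{- \frac{44}{9}} = \left(-66\right) \left(- \frac{9}{44}\right) = \frac{27}{2} \approx 13.5$)
$m^{2} = \left(\frac{27}{2}\right)^{2} = \frac{729}{4}$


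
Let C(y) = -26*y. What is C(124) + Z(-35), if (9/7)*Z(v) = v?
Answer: -29261/9 ≈ -3251.2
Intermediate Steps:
Z(v) = 7*v/9
C(124) + Z(-35) = -26*124 + (7/9)*(-35) = -3224 - 245/9 = -29261/9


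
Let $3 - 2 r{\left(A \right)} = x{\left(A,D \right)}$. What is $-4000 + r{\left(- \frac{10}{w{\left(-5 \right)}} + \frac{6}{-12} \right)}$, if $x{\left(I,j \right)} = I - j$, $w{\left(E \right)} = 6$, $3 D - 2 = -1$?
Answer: $- \frac{15989}{4} \approx -3997.3$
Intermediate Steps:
$D = \frac{1}{3}$ ($D = \frac{2}{3} + \frac{1}{3} \left(-1\right) = \frac{2}{3} - \frac{1}{3} = \frac{1}{3} \approx 0.33333$)
$r{\left(A \right)} = \frac{5}{3} - \frac{A}{2}$ ($r{\left(A \right)} = \frac{3}{2} - \frac{A - \frac{1}{3}}{2} = \frac{3}{2} - \frac{- \frac{1}{3} + A}{2} = \frac{3}{2} - \left(- \frac{1}{6} + \frac{A}{2}\right) = \frac{5}{3} - \frac{A}{2}$)
$-4000 + r{\left(- \frac{10}{w{\left(-5 \right)}} + \frac{6}{-12} \right)} = -4000 + \left(\frac{5}{3} - \frac{- \frac{10}{6} + \frac{6}{-12}}{2}\right) = -4000 + \left(\frac{5}{3} - \frac{\left(-10\right) \frac{1}{6} + 6 \left(- \frac{1}{12}\right)}{2}\right) = -4000 + \left(\frac{5}{3} - \frac{- \frac{5}{3} - \frac{1}{2}}{2}\right) = -4000 + \left(\frac{5}{3} - - \frac{13}{12}\right) = -4000 + \left(\frac{5}{3} + \frac{13}{12}\right) = -4000 + \frac{11}{4} = - \frac{15989}{4}$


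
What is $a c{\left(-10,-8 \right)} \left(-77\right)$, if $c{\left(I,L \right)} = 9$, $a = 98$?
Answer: $-67914$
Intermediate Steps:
$a c{\left(-10,-8 \right)} \left(-77\right) = 98 \cdot 9 \left(-77\right) = 882 \left(-77\right) = -67914$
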